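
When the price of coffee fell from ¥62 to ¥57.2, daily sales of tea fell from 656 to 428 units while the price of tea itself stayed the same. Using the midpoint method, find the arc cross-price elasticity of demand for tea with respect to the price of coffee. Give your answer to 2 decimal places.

5.22

ΔQ_A = 428 − 656 = -228; ΔP_B = 57.2 − 62 = -4.8.
Midpoints: Q̄_A = 542.0, P̄_B = 59.60.
ε = (ΔQ_A/Q̄_A)/(ΔP_B/P̄_B) = (-228/542.0)/(-4.8/59.60) ≈ 5.22.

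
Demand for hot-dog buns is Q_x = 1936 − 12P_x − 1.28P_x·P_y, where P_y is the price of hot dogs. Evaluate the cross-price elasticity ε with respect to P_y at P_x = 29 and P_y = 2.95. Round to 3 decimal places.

-0.074

At P_x = 29 and P_y = 2.95: Q_x = 1478.496.
∂Q_x/∂P_y = -1.28P_x = -1.28(29) = -37.1200.
ε = (∂Q_x/∂P_y)(P_y/Q_x) = -37.1200 × (2.95/1478.496) ≈ -0.074.
ε < 0: complements.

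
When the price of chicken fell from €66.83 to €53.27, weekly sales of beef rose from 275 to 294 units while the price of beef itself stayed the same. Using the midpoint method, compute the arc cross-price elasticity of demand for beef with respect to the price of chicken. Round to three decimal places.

-0.296

ΔQ_A = 294 − 275 = 19; ΔP_B = 53.27 − 66.83 = -13.56.
Midpoints: Q̄_A = 284.5, P̄_B = 60.05.
ε = (ΔQ_A/Q̄_A)/(ΔP_B/P̄_B) = (19/284.5)/(-13.56/60.05) ≈ -0.296.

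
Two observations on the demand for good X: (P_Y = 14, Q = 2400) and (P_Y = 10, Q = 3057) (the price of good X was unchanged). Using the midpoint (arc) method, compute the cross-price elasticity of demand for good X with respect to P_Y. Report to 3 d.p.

-0.722

ΔQ_X = 3057 − 2400 = 657; ΔP_Y = 10 − 14 = -4.
Midpoints: Q̄_X = 2728.5, P̄_Y = 12.00.
ε = (ΔQ_X/Q̄_X)/(ΔP_Y/P̄_Y) = (657/2728.5)/(-4/12.00) ≈ -0.722.
ε < 0: good X and good Y are complements.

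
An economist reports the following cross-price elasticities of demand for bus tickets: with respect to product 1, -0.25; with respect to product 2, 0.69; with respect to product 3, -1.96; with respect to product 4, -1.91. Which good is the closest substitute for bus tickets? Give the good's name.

Substitutes have ε > 0. Among the positive values, 0.69 (product 2) is largest.

product 2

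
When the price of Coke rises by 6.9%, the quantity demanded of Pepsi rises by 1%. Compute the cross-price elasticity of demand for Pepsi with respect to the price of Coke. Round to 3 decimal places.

ε = (%ΔQ of Pepsi) / (%ΔP of Coke) = (1%) / (6.9%) ≈ 0.145.
Positive cross-price elasticity: substitutes.

0.145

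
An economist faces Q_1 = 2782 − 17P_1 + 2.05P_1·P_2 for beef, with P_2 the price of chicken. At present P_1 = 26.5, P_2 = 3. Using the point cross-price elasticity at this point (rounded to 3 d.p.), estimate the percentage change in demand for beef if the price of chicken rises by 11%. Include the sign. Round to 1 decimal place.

At P_1 = 26.5, P_2 = 3: Q_1 = 2494.475.
∂Q_1/∂P_2 = 2.05P_1 = 54.3250.
ε = (∂Q_1/∂P_2)(P_2/Q_1) = 54.3250 × 3/2494.475 ≈ 0.065.
%ΔQ_1 ≈ ε × %ΔP_2 = 0.065 × (11%) = 0.7%.

0.7%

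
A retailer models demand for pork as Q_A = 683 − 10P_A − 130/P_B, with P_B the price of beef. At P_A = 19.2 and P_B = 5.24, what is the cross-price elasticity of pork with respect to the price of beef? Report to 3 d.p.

At P_A = 19.2 and P_B = 5.24: Q_A = 466.191.
∂Q_A/∂P_B = 130/P_B² = 4.7346.
ε = (∂Q_A/∂P_B)(P_B/Q_A) = 4.7346 × (5.24/466.191) ≈ 0.053.
ε > 0: substitutes.

0.053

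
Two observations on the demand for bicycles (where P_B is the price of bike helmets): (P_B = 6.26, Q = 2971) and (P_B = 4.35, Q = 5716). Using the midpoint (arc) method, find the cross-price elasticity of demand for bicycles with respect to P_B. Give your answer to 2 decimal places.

ΔQ_A = 5716 − 2971 = 2745; ΔP_B = 4.35 − 6.26 = -1.91.
Midpoints: Q̄_A = 4343.5, P̄_B = 5.30.
ε = (ΔQ_A/Q̄_A)/(ΔP_B/P̄_B) = (2745/4343.5)/(-1.91/5.30) ≈ -1.76.

-1.76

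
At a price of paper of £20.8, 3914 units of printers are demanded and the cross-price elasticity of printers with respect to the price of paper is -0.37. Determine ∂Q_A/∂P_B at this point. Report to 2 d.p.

ε = (∂Q_A/∂P_B)·(P_B/Q_A) ⇒ ∂Q_A/∂P_B = ε·Q_A/P_B = -0.37 × 3914/20.8 ≈ -69.62.

-69.62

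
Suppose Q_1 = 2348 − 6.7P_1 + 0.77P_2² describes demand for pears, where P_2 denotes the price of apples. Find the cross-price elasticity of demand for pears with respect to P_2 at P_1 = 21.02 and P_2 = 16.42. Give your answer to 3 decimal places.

0.172

At P_1 = 21.02 and P_2 = 16.42: Q_1 = 2414.771.
∂Q_1/∂P_2 = 1.54P_2 = 1.54(16.42) = 25.2868.
ε = (∂Q_1/∂P_2)(P_2/Q_1) = 25.2868 × (16.42/2414.771) ≈ 0.172.
ε > 0: substitutes.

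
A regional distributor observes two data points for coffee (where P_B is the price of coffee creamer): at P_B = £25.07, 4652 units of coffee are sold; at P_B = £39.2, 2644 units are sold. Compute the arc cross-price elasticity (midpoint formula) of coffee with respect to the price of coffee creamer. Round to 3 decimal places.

ΔQ_A = 2644 − 4652 = -2008; ΔP_B = 39.2 − 25.07 = 14.13.
Midpoints: Q̄_A = 3648.0, P̄_B = 32.14.
ε = (ΔQ_A/Q̄_A)/(ΔP_B/P̄_B) = (-2008/3648.0)/(14.13/32.14) ≈ -1.252.

-1.252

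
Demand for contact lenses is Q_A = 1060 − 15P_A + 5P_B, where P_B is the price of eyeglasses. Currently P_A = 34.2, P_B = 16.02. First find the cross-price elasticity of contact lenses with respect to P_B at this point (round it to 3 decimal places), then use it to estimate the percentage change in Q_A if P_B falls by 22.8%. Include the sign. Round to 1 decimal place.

-2.9%

At P_A = 34.2, P_B = 16.02: Q_A = 627.1.
∂Q_A/∂P_B = 5.
ε = (∂Q_A/∂P_B)(P_B/Q_A) = 5.0000 × 16.02/627.1 ≈ 0.128.
%ΔQ_A ≈ ε × %ΔP_B = 0.128 × (-22.8%) = -2.9%.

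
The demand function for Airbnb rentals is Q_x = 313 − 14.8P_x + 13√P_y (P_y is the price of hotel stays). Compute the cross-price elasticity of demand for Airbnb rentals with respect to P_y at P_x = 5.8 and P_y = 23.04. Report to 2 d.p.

0.11

At P_x = 5.8 and P_y = 23.04: Q_x = 289.56.
∂Q_x/∂P_y = 13/(2√P_y) = 13/(2√23.04) = 1.3542.
ε = (∂Q_x/∂P_y)(P_y/Q_x) = 1.3542 × (23.04/289.56) ≈ 0.11.
ε > 0: substitutes.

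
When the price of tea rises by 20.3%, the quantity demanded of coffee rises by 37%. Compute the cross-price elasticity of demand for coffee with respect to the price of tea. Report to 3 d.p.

1.823

ε = (%ΔQ of coffee) / (%ΔP of tea) = (37%) / (20.3%) ≈ 1.823.
Positive cross-price elasticity: substitutes.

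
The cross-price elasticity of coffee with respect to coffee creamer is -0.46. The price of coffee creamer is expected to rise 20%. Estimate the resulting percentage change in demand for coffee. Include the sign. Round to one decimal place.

%ΔQ ≈ ε × %ΔP of coffee creamer = -0.46 × (20%) = -9.2%.

-9.2%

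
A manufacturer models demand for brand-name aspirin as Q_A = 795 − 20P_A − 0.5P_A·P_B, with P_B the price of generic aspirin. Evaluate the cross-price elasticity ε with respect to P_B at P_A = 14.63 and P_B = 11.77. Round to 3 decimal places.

At P_A = 14.63 and P_B = 11.77: Q_A = 416.302.
∂Q_A/∂P_B = -0.5P_A = -0.5(14.63) = -7.3150.
ε = (∂Q_A/∂P_B)(P_B/Q_A) = -7.3150 × (11.77/416.302) ≈ -0.207.

-0.207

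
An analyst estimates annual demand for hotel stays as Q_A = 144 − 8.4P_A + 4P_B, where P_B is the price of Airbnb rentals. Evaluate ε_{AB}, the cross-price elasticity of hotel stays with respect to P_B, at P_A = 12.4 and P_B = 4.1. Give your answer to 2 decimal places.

0.29

At P_A = 12.4 and P_B = 4.1: Q_A = 56.24.
∂Q_A/∂P_B = 4.
ε = (∂Q_A/∂P_B)(P_B/Q_A) = 4 × (4.1/56.24) ≈ 0.29.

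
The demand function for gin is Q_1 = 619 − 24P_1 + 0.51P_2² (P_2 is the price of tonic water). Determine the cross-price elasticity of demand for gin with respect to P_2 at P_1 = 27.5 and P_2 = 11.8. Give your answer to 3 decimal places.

At P_1 = 27.5 and P_2 = 11.8: Q_1 = 30.012.
∂Q_1/∂P_2 = 1.02P_2 = 1.02(11.8) = 12.0360.
ε = (∂Q_1/∂P_2)(P_2/Q_1) = 12.0360 × (11.8/30.012) ≈ 4.732.

4.732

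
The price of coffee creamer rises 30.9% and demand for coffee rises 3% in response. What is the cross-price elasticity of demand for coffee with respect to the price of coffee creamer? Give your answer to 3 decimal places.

0.097

ε = (%ΔQ of coffee) / (%ΔP of coffee creamer) = (3%) / (30.9%) ≈ 0.097.
Positive cross-price elasticity: substitutes.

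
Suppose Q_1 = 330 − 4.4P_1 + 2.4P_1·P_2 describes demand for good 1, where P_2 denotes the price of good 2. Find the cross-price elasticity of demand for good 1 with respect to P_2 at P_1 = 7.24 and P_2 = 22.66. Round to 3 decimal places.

0.569

At P_1 = 7.24 and P_2 = 22.66: Q_1 = 691.884.
∂Q_1/∂P_2 = 2.4P_1 = 2.4(7.24) = 17.3760.
ε = (∂Q_1/∂P_2)(P_2/Q_1) = 17.3760 × (22.66/691.884) ≈ 0.569.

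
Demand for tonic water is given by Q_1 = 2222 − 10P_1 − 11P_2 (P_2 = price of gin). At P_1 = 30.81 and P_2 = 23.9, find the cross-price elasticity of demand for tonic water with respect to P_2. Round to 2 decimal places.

At P_1 = 30.81 and P_2 = 23.9: Q_1 = 1651.
∂Q_1/∂P_2 = -11.
ε = (∂Q_1/∂P_2)(P_2/Q_1) = -11 × (23.9/1651) ≈ -0.16.
Since ε < 0, tonic water and gin are complements.

-0.16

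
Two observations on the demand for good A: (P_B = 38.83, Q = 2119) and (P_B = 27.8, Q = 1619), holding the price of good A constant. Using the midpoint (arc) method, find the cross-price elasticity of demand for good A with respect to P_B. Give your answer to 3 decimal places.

ΔQ_A = 1619 − 2119 = -500; ΔP_B = 27.8 − 38.83 = -11.03.
Midpoints: Q̄_A = 1869.0, P̄_B = 33.31.
ε = (ΔQ_A/Q̄_A)/(ΔP_B/P̄_B) = (-500/1869.0)/(-11.03/33.31) ≈ 0.808.

0.808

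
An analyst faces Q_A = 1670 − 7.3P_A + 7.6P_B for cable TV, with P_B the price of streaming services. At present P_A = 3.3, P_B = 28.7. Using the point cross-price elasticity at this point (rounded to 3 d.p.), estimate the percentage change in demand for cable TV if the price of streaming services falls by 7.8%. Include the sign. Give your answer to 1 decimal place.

At P_A = 3.3, P_B = 28.7: Q_A = 1864.03.
∂Q_A/∂P_B = 7.6.
ε = (∂Q_A/∂P_B)(P_B/Q_A) = 7.6000 × 28.7/1864.03 ≈ 0.117.
%ΔQ_A ≈ ε × %ΔP_B = 0.117 × (-7.8%) = -0.9%.

-0.9%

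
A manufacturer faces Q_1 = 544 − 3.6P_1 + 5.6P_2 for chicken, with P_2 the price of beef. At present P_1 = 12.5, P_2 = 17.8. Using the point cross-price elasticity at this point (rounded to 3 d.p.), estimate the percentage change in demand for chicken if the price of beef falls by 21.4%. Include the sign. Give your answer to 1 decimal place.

At P_1 = 12.5, P_2 = 17.8: Q_1 = 598.68.
∂Q_1/∂P_2 = 5.6.
ε = (∂Q_1/∂P_2)(P_2/Q_1) = 5.6000 × 17.8/598.68 ≈ 0.166.
%ΔQ_1 ≈ ε × %ΔP_2 = 0.166 × (-21.4%) = -3.6%.

-3.6%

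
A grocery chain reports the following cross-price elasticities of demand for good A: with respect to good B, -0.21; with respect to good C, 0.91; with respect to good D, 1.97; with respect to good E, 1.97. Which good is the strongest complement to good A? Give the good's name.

Complements have ε < 0. The most negative value is -0.21 (good B).

good B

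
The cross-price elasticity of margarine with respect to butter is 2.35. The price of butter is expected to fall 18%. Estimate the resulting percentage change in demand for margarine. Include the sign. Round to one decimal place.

-42.3%

%ΔQ ≈ ε × %ΔP of butter = 2.35 × (-18%) = -42.3%.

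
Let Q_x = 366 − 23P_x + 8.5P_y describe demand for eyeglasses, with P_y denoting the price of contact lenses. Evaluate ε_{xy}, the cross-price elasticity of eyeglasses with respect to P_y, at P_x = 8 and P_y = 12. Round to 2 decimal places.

0.36

At P_x = 8 and P_y = 12: Q_x = 284.
∂Q_x/∂P_y = 8.5.
ε = (∂Q_x/∂P_y)(P_y/Q_x) = 8.5 × (12/284) ≈ 0.36.
Since ε > 0, eyeglasses and contact lenses are substitutes.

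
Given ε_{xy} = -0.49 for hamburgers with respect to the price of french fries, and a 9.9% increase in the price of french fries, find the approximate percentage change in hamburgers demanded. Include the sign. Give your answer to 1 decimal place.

%ΔQ ≈ ε × %ΔP of french fries = -0.49 × (9.9%) = -4.9%.

-4.9%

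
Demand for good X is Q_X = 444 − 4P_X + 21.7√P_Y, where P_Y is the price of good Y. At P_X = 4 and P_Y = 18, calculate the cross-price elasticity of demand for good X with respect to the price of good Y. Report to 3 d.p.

At P_X = 4 and P_Y = 18: Q_X = 520.065.
∂Q_X/∂P_Y = 21.7/(2√P_Y) = 21.7/(2√18) = 2.5574.
ε = (∂Q_X/∂P_Y)(P_Y/Q_X) = 2.5574 × (18/520.065) ≈ 0.089.
ε > 0: substitutes.

0.089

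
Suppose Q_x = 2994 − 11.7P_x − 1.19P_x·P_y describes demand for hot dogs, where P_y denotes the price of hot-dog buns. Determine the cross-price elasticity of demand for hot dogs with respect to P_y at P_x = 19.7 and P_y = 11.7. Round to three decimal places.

-0.110

At P_x = 19.7 and P_y = 11.7: Q_x = 2489.227.
∂Q_x/∂P_y = -1.19P_x = -1.19(19.7) = -23.4430.
ε = (∂Q_x/∂P_y)(P_y/Q_x) = -23.4430 × (11.7/2489.227) ≈ -0.110.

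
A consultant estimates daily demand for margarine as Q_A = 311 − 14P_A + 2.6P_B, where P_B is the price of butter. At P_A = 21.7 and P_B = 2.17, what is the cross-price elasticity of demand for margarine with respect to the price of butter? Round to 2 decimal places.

At P_A = 21.7 and P_B = 2.17: Q_A = 12.842.
∂Q_A/∂P_B = 2.6.
ε = (∂Q_A/∂P_B)(P_B/Q_A) = 2.6 × (2.17/12.842) ≈ 0.44.

0.44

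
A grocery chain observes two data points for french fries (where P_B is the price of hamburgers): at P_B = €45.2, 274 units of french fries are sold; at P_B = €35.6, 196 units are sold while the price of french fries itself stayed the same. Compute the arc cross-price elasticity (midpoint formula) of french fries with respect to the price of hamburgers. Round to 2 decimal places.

ΔQ_A = 196 − 274 = -78; ΔP_B = 35.6 − 45.2 = -9.6.
Midpoints: Q̄_A = 235.0, P̄_B = 40.40.
ε = (ΔQ_A/Q̄_A)/(ΔP_B/P̄_B) = (-78/235.0)/(-9.6/40.40) ≈ 1.40.

1.40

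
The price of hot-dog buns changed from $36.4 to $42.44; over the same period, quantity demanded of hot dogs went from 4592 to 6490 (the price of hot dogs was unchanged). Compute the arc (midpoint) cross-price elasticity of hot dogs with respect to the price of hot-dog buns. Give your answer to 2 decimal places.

ΔQ_A = 6490 − 4592 = 1898; ΔP_B = 42.44 − 36.4 = 6.04.
Midpoints: Q̄_A = 5541.0, P̄_B = 39.42.
ε = (ΔQ_A/Q̄_A)/(ΔP_B/P̄_B) = (1898/5541.0)/(6.04/39.42) ≈ 2.24.

2.24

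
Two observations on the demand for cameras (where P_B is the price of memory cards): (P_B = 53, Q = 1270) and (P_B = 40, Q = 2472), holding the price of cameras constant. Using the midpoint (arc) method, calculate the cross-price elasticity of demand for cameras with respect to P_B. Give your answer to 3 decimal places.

ΔQ_A = 2472 − 1270 = 1202; ΔP_B = 40 − 53 = -13.
Midpoints: Q̄_A = 1871.0, P̄_B = 46.50.
ε = (ΔQ_A/Q̄_A)/(ΔP_B/P̄_B) = (1202/1871.0)/(-13/46.50) ≈ -2.298.

-2.298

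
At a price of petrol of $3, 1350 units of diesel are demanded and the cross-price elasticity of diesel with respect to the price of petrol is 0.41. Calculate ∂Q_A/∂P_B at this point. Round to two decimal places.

184.50

ε = (∂Q_A/∂P_B)·(P_B/Q_A) ⇒ ∂Q_A/∂P_B = ε·Q_A/P_B = 0.41 × 1350/3 ≈ 184.50.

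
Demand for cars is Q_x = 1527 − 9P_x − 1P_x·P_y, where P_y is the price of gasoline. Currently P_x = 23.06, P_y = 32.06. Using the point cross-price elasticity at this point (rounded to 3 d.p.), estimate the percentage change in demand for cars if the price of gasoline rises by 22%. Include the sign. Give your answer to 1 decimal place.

-28.0%

At P_x = 23.06, P_y = 32.06: Q_x = 580.156.
∂Q_x/∂P_y = -1P_x = -23.0600.
ε = (∂Q_x/∂P_y)(P_y/Q_x) = -23.0600 × 32.06/580.156 ≈ -1.274.
%ΔQ_x ≈ ε × %ΔP_y = -1.274 × (22%) = -28.0%.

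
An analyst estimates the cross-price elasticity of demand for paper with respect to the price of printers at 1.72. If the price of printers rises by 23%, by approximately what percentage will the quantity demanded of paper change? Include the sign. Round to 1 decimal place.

39.6%

%ΔQ ≈ ε × %ΔP of printers = 1.72 × (23%) = 39.6%.
Demand for paper rises by about 39.6%.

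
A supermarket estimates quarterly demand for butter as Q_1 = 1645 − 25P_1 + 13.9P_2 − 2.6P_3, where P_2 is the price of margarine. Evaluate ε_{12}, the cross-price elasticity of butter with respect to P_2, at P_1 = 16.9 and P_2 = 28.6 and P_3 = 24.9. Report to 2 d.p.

At P_1 = 16.9 and P_2 = 28.6 and P_3 = 24.9: Q_1 = 1555.3.
∂Q_1/∂P_2 = 13.9.
ε = (∂Q_1/∂P_2)(P_2/Q_1) = 13.9 × (28.6/1555.3) ≈ 0.26.
Since ε > 0, butter and margarine are substitutes.

0.26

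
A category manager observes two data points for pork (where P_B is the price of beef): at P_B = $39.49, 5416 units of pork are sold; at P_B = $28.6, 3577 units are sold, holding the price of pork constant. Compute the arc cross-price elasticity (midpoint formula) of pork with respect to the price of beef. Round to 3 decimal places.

1.279

ΔQ_A = 3577 − 5416 = -1839; ΔP_B = 28.6 − 39.49 = -10.89.
Midpoints: Q̄_A = 4496.5, P̄_B = 34.05.
ε = (ΔQ_A/Q̄_A)/(ΔP_B/P̄_B) = (-1839/4496.5)/(-10.89/34.05) ≈ 1.279.
ε > 0: pork and beef are substitutes.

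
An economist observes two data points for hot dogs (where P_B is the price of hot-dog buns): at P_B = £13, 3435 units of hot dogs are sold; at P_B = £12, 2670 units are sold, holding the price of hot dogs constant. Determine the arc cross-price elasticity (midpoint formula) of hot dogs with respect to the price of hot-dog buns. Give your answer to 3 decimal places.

ΔQ_A = 2670 − 3435 = -765; ΔP_B = 12 − 13 = -1.
Midpoints: Q̄_A = 3052.5, P̄_B = 12.50.
ε = (ΔQ_A/Q̄_A)/(ΔP_B/P̄_B) = (-765/3052.5)/(-1/12.50) ≈ 3.133.
ε > 0: hot dogs and hot-dog buns are substitutes.

3.133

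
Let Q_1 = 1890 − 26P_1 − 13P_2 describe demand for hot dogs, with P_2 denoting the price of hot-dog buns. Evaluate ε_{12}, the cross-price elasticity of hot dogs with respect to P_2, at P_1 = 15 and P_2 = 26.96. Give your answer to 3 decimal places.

-0.305

At P_1 = 15 and P_2 = 26.96: Q_1 = 1149.52.
∂Q_1/∂P_2 = -13.
ε = (∂Q_1/∂P_2)(P_2/Q_1) = -13 × (26.96/1149.52) ≈ -0.305.
Since ε < 0, hot dogs and hot-dog buns are complements.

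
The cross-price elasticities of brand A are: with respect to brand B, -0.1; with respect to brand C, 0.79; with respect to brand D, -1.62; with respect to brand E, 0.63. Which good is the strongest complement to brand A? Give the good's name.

brand D

Complements have ε < 0. The most negative value is -1.62 (brand D).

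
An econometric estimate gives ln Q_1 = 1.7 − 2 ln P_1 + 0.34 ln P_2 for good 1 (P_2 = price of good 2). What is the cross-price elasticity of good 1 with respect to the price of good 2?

0.34

In a log-linear (constant-elasticity) demand function, the coefficient on ln P_2 is the cross-price elasticity.
ε = 0.34. Positive, so good 1 and good 2 are substitutes.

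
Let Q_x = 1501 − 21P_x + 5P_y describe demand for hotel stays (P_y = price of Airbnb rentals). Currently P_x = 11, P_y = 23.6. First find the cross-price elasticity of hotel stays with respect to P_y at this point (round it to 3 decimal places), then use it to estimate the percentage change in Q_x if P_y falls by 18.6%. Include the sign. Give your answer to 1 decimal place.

-1.6%

At P_x = 11, P_y = 23.6: Q_x = 1388.
∂Q_x/∂P_y = 5.
ε = (∂Q_x/∂P_y)(P_y/Q_x) = 5.0000 × 23.6/1388 ≈ 0.085.
%ΔQ_x ≈ ε × %ΔP_y = 0.085 × (-18.6%) = -1.6%.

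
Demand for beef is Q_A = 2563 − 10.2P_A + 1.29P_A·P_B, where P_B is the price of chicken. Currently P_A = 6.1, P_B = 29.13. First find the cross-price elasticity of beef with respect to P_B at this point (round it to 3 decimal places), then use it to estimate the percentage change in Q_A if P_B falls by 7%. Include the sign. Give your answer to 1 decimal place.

At P_A = 6.1, P_B = 29.13: Q_A = 2730.004.
∂Q_A/∂P_B = 1.29P_A = 7.8690.
ε = (∂Q_A/∂P_B)(P_B/Q_A) = 7.8690 × 29.13/2730.004 ≈ 0.084.
%ΔQ_A ≈ ε × %ΔP_B = 0.084 × (-7%) = -0.6%.

-0.6%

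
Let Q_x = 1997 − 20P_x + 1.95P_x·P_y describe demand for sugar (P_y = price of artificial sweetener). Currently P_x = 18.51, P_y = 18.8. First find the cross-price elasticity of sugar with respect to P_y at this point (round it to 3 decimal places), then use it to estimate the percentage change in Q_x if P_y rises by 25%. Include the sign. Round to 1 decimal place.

7.4%

At P_x = 18.51, P_y = 18.8: Q_x = 2305.377.
∂Q_x/∂P_y = 1.95P_x = 36.0945.
ε = (∂Q_x/∂P_y)(P_y/Q_x) = 36.0945 × 18.8/2305.377 ≈ 0.294.
%ΔQ_x ≈ ε × %ΔP_y = 0.294 × (25%) = 7.4%.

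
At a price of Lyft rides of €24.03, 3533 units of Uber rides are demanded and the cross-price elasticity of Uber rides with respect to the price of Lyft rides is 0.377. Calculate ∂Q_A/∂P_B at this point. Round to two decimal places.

ε = (∂Q_A/∂P_B)·(P_B/Q_A) ⇒ ∂Q_A/∂P_B = ε·Q_A/P_B = 0.377 × 3533/24.03 ≈ 55.43.

55.43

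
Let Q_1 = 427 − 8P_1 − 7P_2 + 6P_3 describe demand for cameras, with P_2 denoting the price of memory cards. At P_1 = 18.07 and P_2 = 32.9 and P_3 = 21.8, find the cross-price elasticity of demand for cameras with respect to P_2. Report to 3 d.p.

-1.259

At P_1 = 18.07 and P_2 = 32.9 and P_3 = 21.8: Q_1 = 182.94.
∂Q_1/∂P_2 = -7.
ε = (∂Q_1/∂P_2)(P_2/Q_1) = -7 × (32.9/182.94) ≈ -1.259.
Since ε < 0, cameras and memory cards are complements.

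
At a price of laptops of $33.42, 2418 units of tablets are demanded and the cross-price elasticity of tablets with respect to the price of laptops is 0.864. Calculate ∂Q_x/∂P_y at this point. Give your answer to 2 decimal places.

62.51

ε = (∂Q_x/∂P_y)·(P_y/Q_x) ⇒ ∂Q_x/∂P_y = ε·Q_x/P_y = 0.864 × 2418/33.42 ≈ 62.51.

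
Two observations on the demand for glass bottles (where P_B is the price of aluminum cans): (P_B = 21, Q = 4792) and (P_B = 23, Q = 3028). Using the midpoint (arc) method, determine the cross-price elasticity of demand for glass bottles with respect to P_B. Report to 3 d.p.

ΔQ_A = 3028 − 4792 = -1764; ΔP_B = 23 − 21 = 2.
Midpoints: Q̄_A = 3910.0, P̄_B = 22.00.
ε = (ΔQ_A/Q̄_A)/(ΔP_B/P̄_B) = (-1764/3910.0)/(2/22.00) ≈ -4.963.
ε < 0: glass bottles and aluminum cans are complements.

-4.963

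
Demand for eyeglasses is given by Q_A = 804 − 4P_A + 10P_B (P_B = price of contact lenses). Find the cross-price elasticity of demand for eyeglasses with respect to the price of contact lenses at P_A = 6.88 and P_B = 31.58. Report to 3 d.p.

At P_A = 6.88 and P_B = 31.58: Q_A = 1092.28.
∂Q_A/∂P_B = 10.
ε = (∂Q_A/∂P_B)(P_B/Q_A) = 10 × (31.58/1092.28) ≈ 0.289.
Since ε > 0, eyeglasses and contact lenses are substitutes.

0.289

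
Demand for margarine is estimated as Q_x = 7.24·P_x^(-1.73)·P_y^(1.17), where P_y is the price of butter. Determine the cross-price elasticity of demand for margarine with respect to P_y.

In a log-linear (constant-elasticity) demand function, the coefficient on the exponent of P_y is the cross-price elasticity.
ε = 1.17. Positive, so margarine and butter are substitutes.

1.17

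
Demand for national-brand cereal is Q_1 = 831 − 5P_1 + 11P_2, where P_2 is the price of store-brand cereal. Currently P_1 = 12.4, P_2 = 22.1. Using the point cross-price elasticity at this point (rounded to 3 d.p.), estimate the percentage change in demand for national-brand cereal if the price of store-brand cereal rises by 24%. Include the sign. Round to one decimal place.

At P_1 = 12.4, P_2 = 22.1: Q_1 = 1012.1.
∂Q_1/∂P_2 = 11.
ε = (∂Q_1/∂P_2)(P_2/Q_1) = 11.0000 × 22.1/1012.1 ≈ 0.240.
%ΔQ_1 ≈ ε × %ΔP_2 = 0.240 × (24%) = 5.8%.

5.8%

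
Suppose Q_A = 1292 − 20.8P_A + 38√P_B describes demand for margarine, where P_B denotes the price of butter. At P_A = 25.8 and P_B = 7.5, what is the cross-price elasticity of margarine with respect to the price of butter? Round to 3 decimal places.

At P_A = 25.8 and P_B = 7.5: Q_A = 859.427.
∂Q_A/∂P_B = 38/(2√P_B) = 38/(2√7.5) = 6.9378.
ε = (∂Q_A/∂P_B)(P_B/Q_A) = 6.9378 × (7.5/859.427) ≈ 0.061.

0.061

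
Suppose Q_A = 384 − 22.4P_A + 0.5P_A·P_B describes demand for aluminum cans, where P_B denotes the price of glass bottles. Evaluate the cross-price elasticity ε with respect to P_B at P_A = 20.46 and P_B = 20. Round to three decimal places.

1.570

At P_A = 20.46 and P_B = 20: Q_A = 130.296.
∂Q_A/∂P_B = 0.5P_A = 0.5(20.46) = 10.2300.
ε = (∂Q_A/∂P_B)(P_B/Q_A) = 10.2300 × (20/130.296) ≈ 1.570.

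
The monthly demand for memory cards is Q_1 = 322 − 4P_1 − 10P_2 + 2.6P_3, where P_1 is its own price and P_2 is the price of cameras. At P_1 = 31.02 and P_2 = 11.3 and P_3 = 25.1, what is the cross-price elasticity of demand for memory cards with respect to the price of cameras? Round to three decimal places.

-0.752

At P_1 = 31.02 and P_2 = 11.3 and P_3 = 25.1: Q_1 = 150.18.
∂Q_1/∂P_2 = -10.
ε = (∂Q_1/∂P_2)(P_2/Q_1) = -10 × (11.3/150.18) ≈ -0.752.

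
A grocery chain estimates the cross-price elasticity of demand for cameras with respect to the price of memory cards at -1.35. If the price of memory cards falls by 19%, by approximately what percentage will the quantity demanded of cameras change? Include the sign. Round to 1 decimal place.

%ΔQ ≈ ε × %ΔP of memory cards = -1.35 × (-19%) = 25.7%.

25.7%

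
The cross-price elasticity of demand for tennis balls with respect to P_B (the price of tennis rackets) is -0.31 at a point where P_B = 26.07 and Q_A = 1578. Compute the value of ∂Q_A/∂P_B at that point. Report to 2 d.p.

ε = (∂Q_A/∂P_B)·(P_B/Q_A) ⇒ ∂Q_A/∂P_B = ε·Q_A/P_B = -0.31 × 1578/26.07 ≈ -18.76.

-18.76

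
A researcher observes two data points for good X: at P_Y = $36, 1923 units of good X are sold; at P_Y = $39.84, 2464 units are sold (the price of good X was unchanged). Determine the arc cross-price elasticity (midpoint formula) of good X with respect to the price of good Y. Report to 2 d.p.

2.44

ΔQ_X = 2464 − 1923 = 541; ΔP_Y = 39.84 − 36 = 3.84.
Midpoints: Q̄_X = 2193.5, P̄_Y = 37.92.
ε = (ΔQ_X/Q̄_X)/(ΔP_Y/P̄_Y) = (541/2193.5)/(3.84/37.92) ≈ 2.44.
ε > 0: good X and good Y are substitutes.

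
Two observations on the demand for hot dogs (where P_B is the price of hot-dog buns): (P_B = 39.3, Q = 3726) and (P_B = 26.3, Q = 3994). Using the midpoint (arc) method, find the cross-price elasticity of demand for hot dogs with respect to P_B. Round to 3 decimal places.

-0.175

ΔQ_A = 3994 − 3726 = 268; ΔP_B = 26.3 − 39.3 = -13.
Midpoints: Q̄_A = 3860.0, P̄_B = 32.80.
ε = (ΔQ_A/Q̄_A)/(ΔP_B/P̄_B) = (268/3860.0)/(-13/32.80) ≈ -0.175.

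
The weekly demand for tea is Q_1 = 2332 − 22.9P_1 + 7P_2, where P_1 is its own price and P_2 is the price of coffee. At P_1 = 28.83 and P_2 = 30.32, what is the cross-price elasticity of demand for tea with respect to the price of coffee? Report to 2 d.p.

At P_1 = 28.83 and P_2 = 30.32: Q_1 = 1884.033.
∂Q_1/∂P_2 = 7.
ε = (∂Q_1/∂P_2)(P_2/Q_1) = 7 × (30.32/1884.033) ≈ 0.11.
Since ε > 0, tea and coffee are substitutes.

0.11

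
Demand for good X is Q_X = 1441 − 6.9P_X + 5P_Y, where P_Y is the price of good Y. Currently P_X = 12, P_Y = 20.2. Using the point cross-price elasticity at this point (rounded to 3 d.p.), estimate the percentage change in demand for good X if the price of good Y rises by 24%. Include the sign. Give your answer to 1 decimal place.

1.7%

At P_X = 12, P_Y = 20.2: Q_X = 1459.2.
∂Q_X/∂P_Y = 5.
ε = (∂Q_X/∂P_Y)(P_Y/Q_X) = 5.0000 × 20.2/1459.2 ≈ 0.069.
%ΔQ_X ≈ ε × %ΔP_Y = 0.069 × (24%) = 1.7%.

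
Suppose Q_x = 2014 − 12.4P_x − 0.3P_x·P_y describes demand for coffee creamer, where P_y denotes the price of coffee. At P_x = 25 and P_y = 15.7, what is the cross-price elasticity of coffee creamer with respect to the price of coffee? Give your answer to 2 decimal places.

At P_x = 25 and P_y = 15.7: Q_x = 1586.25.
∂Q_x/∂P_y = -0.3P_x = -0.3(25) = -7.5000.
ε = (∂Q_x/∂P_y)(P_y/Q_x) = -7.5000 × (15.7/1586.25) ≈ -0.07.
ε < 0: complements.

-0.07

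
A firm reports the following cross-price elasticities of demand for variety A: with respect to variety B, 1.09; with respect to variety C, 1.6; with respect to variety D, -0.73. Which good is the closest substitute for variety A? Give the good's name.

variety C

Substitutes have ε > 0. Among the positive values, 1.6 (variety C) is largest.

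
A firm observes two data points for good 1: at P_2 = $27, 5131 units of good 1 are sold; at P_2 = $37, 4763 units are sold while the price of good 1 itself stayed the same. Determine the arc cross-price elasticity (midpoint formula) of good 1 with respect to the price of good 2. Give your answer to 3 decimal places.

ΔQ_1 = 4763 − 5131 = -368; ΔP_2 = 37 − 27 = 10.
Midpoints: Q̄_1 = 4947.0, P̄_2 = 32.00.
ε = (ΔQ_1/Q̄_1)/(ΔP_2/P̄_2) = (-368/4947.0)/(10/32.00) ≈ -0.238.

-0.238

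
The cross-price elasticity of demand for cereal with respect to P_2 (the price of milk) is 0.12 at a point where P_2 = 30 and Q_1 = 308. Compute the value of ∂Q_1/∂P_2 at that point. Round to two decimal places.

ε = (∂Q_1/∂P_2)·(P_2/Q_1) ⇒ ∂Q_1/∂P_2 = ε·Q_1/P_2 = 0.12 × 308/30 ≈ 1.23.

1.23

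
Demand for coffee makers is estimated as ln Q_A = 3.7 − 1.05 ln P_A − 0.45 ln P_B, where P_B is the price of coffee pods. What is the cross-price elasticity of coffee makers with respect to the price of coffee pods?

-0.45

In a log-linear (constant-elasticity) demand function, the coefficient on ln P_B is the cross-price elasticity.
ε = -0.45. Negative, so coffee makers and coffee pods are complements.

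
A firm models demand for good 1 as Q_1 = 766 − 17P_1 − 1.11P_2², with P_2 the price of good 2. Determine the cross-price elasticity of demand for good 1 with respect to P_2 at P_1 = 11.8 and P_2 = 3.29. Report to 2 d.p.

At P_1 = 11.8 and P_2 = 3.29: Q_1 = 553.385.
∂Q_1/∂P_2 = -2.22P_2 = -2.22(3.29) = -7.3038.
ε = (∂Q_1/∂P_2)(P_2/Q_1) = -7.3038 × (3.29/553.385) ≈ -0.04.

-0.04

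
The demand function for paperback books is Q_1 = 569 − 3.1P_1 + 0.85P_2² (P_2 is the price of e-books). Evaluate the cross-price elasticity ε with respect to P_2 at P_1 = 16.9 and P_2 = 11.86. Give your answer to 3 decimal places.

0.376

At P_1 = 16.9 and P_2 = 11.86: Q_1 = 636.171.
∂Q_1/∂P_2 = 1.7P_2 = 1.7(11.86) = 20.1620.
ε = (∂Q_1/∂P_2)(P_2/Q_1) = 20.1620 × (11.86/636.171) ≈ 0.376.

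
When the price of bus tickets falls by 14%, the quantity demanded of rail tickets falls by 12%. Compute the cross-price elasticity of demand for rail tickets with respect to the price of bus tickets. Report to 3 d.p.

0.857

ε = (%ΔQ of rail tickets) / (%ΔP of bus tickets) = (-12%) / (-14%) ≈ 0.857.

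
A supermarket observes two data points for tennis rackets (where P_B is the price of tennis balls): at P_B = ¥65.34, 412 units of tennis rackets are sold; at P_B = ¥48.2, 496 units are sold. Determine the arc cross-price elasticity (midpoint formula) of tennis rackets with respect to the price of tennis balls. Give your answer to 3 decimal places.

-0.613

ΔQ_A = 496 − 412 = 84; ΔP_B = 48.2 − 65.34 = -17.14.
Midpoints: Q̄_A = 454.0, P̄_B = 56.77.
ε = (ΔQ_A/Q̄_A)/(ΔP_B/P̄_B) = (84/454.0)/(-17.14/56.77) ≈ -0.613.
ε < 0: tennis rackets and tennis balls are complements.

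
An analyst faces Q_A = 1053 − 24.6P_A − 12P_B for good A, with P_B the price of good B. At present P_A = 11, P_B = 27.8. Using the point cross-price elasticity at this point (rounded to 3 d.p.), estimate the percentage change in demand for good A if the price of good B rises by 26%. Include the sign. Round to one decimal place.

At P_A = 11, P_B = 27.8: Q_A = 448.8.
∂Q_A/∂P_B = -12.
ε = (∂Q_A/∂P_B)(P_B/Q_A) = -12.0000 × 27.8/448.8 ≈ -0.743.
%ΔQ_A ≈ ε × %ΔP_B = -0.743 × (26%) = -19.3%.

-19.3%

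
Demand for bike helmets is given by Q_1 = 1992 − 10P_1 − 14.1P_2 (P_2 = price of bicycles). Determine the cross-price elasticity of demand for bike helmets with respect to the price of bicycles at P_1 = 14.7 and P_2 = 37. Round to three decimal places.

At P_1 = 14.7 and P_2 = 37: Q_1 = 1323.3.
∂Q_1/∂P_2 = -14.1.
ε = (∂Q_1/∂P_2)(P_2/Q_1) = -14.1 × (37/1323.3) ≈ -0.394.

-0.394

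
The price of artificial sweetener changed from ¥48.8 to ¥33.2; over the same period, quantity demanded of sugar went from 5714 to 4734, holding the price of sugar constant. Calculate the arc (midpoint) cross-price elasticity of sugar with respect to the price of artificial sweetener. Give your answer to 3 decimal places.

ΔQ_A = 4734 − 5714 = -980; ΔP_B = 33.2 − 48.8 = -15.6.
Midpoints: Q̄_A = 5224.0, P̄_B = 41.00.
ε = (ΔQ_A/Q̄_A)/(ΔP_B/P̄_B) = (-980/5224.0)/(-15.6/41.00) ≈ 0.493.

0.493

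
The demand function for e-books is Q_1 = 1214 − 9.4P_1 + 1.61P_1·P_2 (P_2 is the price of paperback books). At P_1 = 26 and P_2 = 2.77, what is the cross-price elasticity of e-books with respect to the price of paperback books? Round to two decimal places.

At P_1 = 26 and P_2 = 2.77: Q_1 = 1085.552.
∂Q_1/∂P_2 = 1.61P_1 = 1.61(26) = 41.8600.
ε = (∂Q_1/∂P_2)(P_2/Q_1) = 41.8600 × (2.77/1085.552) ≈ 0.11.

0.11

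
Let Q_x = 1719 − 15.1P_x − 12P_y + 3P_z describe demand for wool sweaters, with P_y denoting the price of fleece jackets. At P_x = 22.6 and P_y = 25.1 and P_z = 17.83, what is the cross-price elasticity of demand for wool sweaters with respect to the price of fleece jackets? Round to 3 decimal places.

-0.267

At P_x = 22.6 and P_y = 25.1 and P_z = 17.83: Q_x = 1130.03.
∂Q_x/∂P_y = -12.
ε = (∂Q_x/∂P_y)(P_y/Q_x) = -12 × (25.1/1130.03) ≈ -0.267.
Since ε < 0, wool sweaters and fleece jackets are complements.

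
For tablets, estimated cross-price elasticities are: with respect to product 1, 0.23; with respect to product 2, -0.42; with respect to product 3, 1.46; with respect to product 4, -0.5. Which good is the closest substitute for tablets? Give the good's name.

Substitutes have ε > 0. Among the positive values, 1.46 (product 3) is largest.

product 3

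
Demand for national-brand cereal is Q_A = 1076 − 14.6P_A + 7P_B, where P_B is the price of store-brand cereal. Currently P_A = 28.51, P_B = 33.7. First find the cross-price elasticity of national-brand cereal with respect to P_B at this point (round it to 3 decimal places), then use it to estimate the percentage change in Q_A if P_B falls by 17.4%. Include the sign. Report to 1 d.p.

At P_A = 28.51, P_B = 33.7: Q_A = 895.654.
∂Q_A/∂P_B = 7.
ε = (∂Q_A/∂P_B)(P_B/Q_A) = 7.0000 × 33.7/895.654 ≈ 0.263.
%ΔQ_A ≈ ε × %ΔP_B = 0.263 × (-17.4%) = -4.6%.

-4.6%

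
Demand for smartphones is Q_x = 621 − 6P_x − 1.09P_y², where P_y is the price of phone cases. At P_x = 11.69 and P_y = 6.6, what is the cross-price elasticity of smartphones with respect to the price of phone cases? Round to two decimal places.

At P_x = 11.69 and P_y = 6.6: Q_x = 503.380.
∂Q_x/∂P_y = -2.18P_y = -2.18(6.6) = -14.3880.
ε = (∂Q_x/∂P_y)(P_y/Q_x) = -14.3880 × (6.6/503.380) ≈ -0.19.

-0.19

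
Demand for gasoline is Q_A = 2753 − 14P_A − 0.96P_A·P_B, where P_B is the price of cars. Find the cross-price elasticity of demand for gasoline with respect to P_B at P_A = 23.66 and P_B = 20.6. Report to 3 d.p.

At P_A = 23.66 and P_B = 20.6: Q_A = 1953.860.
∂Q_A/∂P_B = -0.96P_A = -0.96(23.66) = -22.7136.
ε = (∂Q_A/∂P_B)(P_B/Q_A) = -22.7136 × (20.6/1953.860) ≈ -0.239.
ε < 0: complements.

-0.239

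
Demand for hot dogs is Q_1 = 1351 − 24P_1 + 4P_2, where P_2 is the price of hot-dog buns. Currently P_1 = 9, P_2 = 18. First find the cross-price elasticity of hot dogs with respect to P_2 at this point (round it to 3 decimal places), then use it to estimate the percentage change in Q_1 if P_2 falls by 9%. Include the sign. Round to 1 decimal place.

-0.5%

At P_1 = 9, P_2 = 18: Q_1 = 1207.
∂Q_1/∂P_2 = 4.
ε = (∂Q_1/∂P_2)(P_2/Q_1) = 4.0000 × 18/1207 ≈ 0.060.
%ΔQ_1 ≈ ε × %ΔP_2 = 0.060 × (-9%) = -0.5%.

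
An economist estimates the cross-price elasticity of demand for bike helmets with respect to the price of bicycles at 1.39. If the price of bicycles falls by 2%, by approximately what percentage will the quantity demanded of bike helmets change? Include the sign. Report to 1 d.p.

%ΔQ ≈ ε × %ΔP of bicycles = 1.39 × (-2%) = -2.8%.
Demand for bike helmets falls by about 2.8%.

-2.8%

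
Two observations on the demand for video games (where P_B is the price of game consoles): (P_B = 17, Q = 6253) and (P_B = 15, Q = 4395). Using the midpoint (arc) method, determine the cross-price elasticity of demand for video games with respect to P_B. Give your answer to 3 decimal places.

2.792

ΔQ_A = 4395 − 6253 = -1858; ΔP_B = 15 − 17 = -2.
Midpoints: Q̄_A = 5324.0, P̄_B = 16.00.
ε = (ΔQ_A/Q̄_A)/(ΔP_B/P̄_B) = (-1858/5324.0)/(-2/16.00) ≈ 2.792.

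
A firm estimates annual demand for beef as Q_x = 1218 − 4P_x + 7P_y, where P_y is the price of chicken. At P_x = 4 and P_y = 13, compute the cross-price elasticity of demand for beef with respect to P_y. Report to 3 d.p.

0.070

At P_x = 4 and P_y = 13: Q_x = 1293.
∂Q_x/∂P_y = 7.
ε = (∂Q_x/∂P_y)(P_y/Q_x) = 7 × (13/1293) ≈ 0.070.
Since ε > 0, beef and chicken are substitutes.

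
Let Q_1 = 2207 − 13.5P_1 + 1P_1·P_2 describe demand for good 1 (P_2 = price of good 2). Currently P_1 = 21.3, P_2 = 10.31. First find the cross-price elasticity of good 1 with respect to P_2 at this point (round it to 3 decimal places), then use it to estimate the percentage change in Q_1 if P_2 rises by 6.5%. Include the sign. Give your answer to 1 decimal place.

0.7%

At P_1 = 21.3, P_2 = 10.31: Q_1 = 2139.053.
∂Q_1/∂P_2 = 1P_1 = 21.3000.
ε = (∂Q_1/∂P_2)(P_2/Q_1) = 21.3000 × 10.31/2139.053 ≈ 0.103.
%ΔQ_1 ≈ ε × %ΔP_2 = 0.103 × (6.5%) = 0.7%.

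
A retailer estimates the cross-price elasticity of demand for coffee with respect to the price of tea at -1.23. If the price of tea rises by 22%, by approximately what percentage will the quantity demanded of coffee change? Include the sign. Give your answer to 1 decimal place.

-27.1%

%ΔQ ≈ ε × %ΔP of tea = -1.23 × (22%) = -27.1%.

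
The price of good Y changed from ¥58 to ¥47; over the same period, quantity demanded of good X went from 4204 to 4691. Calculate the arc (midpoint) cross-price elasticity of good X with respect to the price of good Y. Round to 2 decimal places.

ΔQ_X = 4691 − 4204 = 487; ΔP_Y = 47 − 58 = -11.
Midpoints: Q̄_X = 4447.5, P̄_Y = 52.50.
ε = (ΔQ_X/Q̄_X)/(ΔP_Y/P̄_Y) = (487/4447.5)/(-11/52.50) ≈ -0.52.

-0.52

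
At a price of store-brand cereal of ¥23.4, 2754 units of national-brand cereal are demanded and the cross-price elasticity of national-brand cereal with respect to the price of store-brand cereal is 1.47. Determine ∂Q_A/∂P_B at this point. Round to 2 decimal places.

ε = (∂Q_A/∂P_B)·(P_B/Q_A) ⇒ ∂Q_A/∂P_B = ε·Q_A/P_B = 1.47 × 2754/23.4 ≈ 173.01.

173.01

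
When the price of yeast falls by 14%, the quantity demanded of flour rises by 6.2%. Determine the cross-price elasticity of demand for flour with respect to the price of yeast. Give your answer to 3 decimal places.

-0.443

ε = (%ΔQ of flour) / (%ΔP of yeast) = (6.2%) / (-14%) ≈ -0.443.
Negative cross-price elasticity: complements.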